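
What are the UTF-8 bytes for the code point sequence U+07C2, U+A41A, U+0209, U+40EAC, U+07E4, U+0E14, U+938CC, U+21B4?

U+07C2: 2-byte form → DF 82.
U+A41A: 3-byte form → EA 90 9A.
U+0209: 2-byte form → C8 89.
U+40EAC: 4-byte form → F1 80 BA AC.
U+07E4: 2-byte form → DF A4.
U+0E14: 3-byte form → E0 B8 94.
U+938CC: 4-byte form → F2 93 A3 8C.
U+21B4: 3-byte form → E2 86 B4.
Concatenated (23 bytes): DF 82 EA 90 9A C8 89 F1 80 BA AC DF A4 E0 B8 94 F2 93 A3 8C E2 86 B4.

DF 82 EA 90 9A C8 89 F1 80 BA AC DF A4 E0 B8 94 F2 93 A3 8C E2 86 B4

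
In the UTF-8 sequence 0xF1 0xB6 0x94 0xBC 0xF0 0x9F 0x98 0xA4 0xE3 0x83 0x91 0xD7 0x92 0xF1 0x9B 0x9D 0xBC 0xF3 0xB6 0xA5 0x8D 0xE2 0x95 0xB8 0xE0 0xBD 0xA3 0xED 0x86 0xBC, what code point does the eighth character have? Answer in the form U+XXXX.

U+0F63

Offset 0: leading byte 0xF1 = 11110001 → 4-byte char #1 = F1 B6 94 BC.
Offset 4: leading byte 0xF0 = 11110000 → 4-byte char #2 = F0 9F 98 A4.
Offset 8: leading byte 0xE3 = 11100011 → 3-byte char #3 = E3 83 91.
Offset 11: leading byte 0xD7 = 11010111 → 2-byte char #4 = D7 92.
Offset 13: leading byte 0xF1 = 11110001 → 4-byte char #5 = F1 9B 9D BC.
Offset 17: leading byte 0xF3 = 11110011 → 4-byte char #6 = F3 B6 A5 8D.
Offset 21: leading byte 0xE2 = 11100010 → 3-byte char #7 = E2 95 B8.
Offset 24: leading byte 0xE0 = 11100000 → 3-byte char #8 = E0 BD A3.
Leading byte 0xE0 = 11100000 matches 1110xxxx → 3-byte sequence.
Byte 1: 0xE0 = 11100000, payload 0000 (4 bits).
Byte 2: 0xBD = 10111101 (10xxxxxx ✓), payload 111101.
Byte 3: 0xA3 = 10100011 (10xxxxxx ✓), payload 100011.
Concatenate: 0000111101100011 = 0xF63 (16 bits → U+0F63).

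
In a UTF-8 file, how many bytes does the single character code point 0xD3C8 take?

3

U+D3C8 = 0xD3C8. UTF-8 uses 1 byte below 0x80, 2 below 0x800, 3 below 0x10000, 4 up to 0x10FFFF. 0xD3C8 is in U+0800–U+FFFF → 3 bytes.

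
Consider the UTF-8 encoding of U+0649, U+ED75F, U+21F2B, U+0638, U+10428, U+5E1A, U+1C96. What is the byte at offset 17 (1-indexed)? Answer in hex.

1-indexed offset 17 is 0-indexed offset 16.
U+0649 → 2-byte form D9 89 at offsets 0–1.
U+ED75F → 4-byte form F3 AD 9D 9F at offsets 2–5.
U+21F2B → 4-byte form F0 A1 BC AB at offsets 6–9.
U+0638 → 2-byte form D8 B8 at offsets 10–11.
U+10428 → 4-byte form F0 90 90 A8 at offsets 12–15.
U+5E1A → 3-byte form E5 B8 9A at offsets 16–18.
Offset 16 falls in char 6's range; it's byte 1 of E5 B8 9A = 0xE5.

0xE5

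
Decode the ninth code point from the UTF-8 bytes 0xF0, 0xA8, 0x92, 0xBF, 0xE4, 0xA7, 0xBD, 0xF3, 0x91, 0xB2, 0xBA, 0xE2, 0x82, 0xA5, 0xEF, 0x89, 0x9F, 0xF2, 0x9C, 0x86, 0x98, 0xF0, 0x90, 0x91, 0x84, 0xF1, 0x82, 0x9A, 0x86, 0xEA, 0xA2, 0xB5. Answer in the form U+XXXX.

U+A8B5

Offset 0: leading byte 0xF0 = 11110000 → 4-byte char #1 = F0 A8 92 BF.
Offset 4: leading byte 0xE4 = 11100100 → 3-byte char #2 = E4 A7 BD.
Offset 7: leading byte 0xF3 = 11110011 → 4-byte char #3 = F3 91 B2 BA.
Offset 11: leading byte 0xE2 = 11100010 → 3-byte char #4 = E2 82 A5.
Offset 14: leading byte 0xEF = 11101111 → 3-byte char #5 = EF 89 9F.
Offset 17: leading byte 0xF2 = 11110010 → 4-byte char #6 = F2 9C 86 98.
Offset 21: leading byte 0xF0 = 11110000 → 4-byte char #7 = F0 90 91 84.
Offset 25: leading byte 0xF1 = 11110001 → 4-byte char #8 = F1 82 9A 86.
Offset 29: leading byte 0xEA = 11101010 → 3-byte char #9 = EA A2 B5.
Leading byte 0xEA = 11101010 matches 1110xxxx → 3-byte sequence.
Byte 1: 0xEA = 11101010, payload 1010 (4 bits).
Byte 2: 0xA2 = 10100010 (10xxxxxx ✓), payload 100010.
Byte 3: 0xB5 = 10110101 (10xxxxxx ✓), payload 110101.
Concatenate: 1010100010110101 = 0xA8B5 (16 bits → U+A8B5).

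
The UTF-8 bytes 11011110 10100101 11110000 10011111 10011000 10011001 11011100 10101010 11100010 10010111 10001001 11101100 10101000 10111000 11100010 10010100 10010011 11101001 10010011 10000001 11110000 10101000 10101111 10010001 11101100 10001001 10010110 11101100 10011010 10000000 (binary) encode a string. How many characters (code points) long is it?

Byte at offset 0: 0xDE = 11011110 → 2-byte char (#1). Advance 2.
Byte at offset 2: 0xF0 = 11110000 → 4-byte char (#2). Advance 4.
Byte at offset 6: 0xDC = 11011100 → 2-byte char (#3). Advance 2.
Byte at offset 8: 0xE2 = 11100010 → 3-byte char (#4). Advance 3.
Byte at offset 11: 0xEC = 11101100 → 3-byte char (#5). Advance 3.
Byte at offset 14: 0xE2 = 11100010 → 3-byte char (#6). Advance 3.
Byte at offset 17: 0xE9 = 11101001 → 3-byte char (#7). Advance 3.
Byte at offset 20: 0xF0 = 11110000 → 4-byte char (#8). Advance 4.
Byte at offset 24: 0xEC = 11101100 → 3-byte char (#9). Advance 3.
Byte at offset 27: 0xEC = 11101100 → 3-byte char (#10). Advance 3.
Reached end at offset 30 after 10 code points.

10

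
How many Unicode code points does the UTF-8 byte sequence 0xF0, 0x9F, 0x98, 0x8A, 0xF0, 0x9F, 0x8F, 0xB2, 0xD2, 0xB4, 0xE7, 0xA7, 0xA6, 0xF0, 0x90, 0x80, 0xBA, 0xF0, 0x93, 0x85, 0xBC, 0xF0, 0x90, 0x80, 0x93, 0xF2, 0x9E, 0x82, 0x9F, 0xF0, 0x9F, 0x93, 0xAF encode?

Byte at offset 0: 0xF0 = 11110000 → 4-byte char (#1). Advance 4.
Byte at offset 4: 0xF0 = 11110000 → 4-byte char (#2). Advance 4.
Byte at offset 8: 0xD2 = 11010010 → 2-byte char (#3). Advance 2.
Byte at offset 10: 0xE7 = 11100111 → 3-byte char (#4). Advance 3.
Byte at offset 13: 0xF0 = 11110000 → 4-byte char (#5). Advance 4.
Byte at offset 17: 0xF0 = 11110000 → 4-byte char (#6). Advance 4.
Byte at offset 21: 0xF0 = 11110000 → 4-byte char (#7). Advance 4.
Byte at offset 25: 0xF2 = 11110010 → 4-byte char (#8). Advance 4.
Byte at offset 29: 0xF0 = 11110000 → 4-byte char (#9). Advance 4.
Reached end at offset 33 after 9 code points.

9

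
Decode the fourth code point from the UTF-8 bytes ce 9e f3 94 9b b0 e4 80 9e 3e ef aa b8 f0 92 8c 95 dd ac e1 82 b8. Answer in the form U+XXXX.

U+003E

Offset 0: leading byte 0xCE = 11001110 → 2-byte char #1 = CE 9E.
Offset 2: leading byte 0xF3 = 11110011 → 4-byte char #2 = F3 94 9B B0.
Offset 6: leading byte 0xE4 = 11100100 → 3-byte char #3 = E4 80 9E.
Offset 9: leading byte 0x3E = 00111110 → 1-byte char #4 = 3E.
Leading byte 0x3E = 00111110 matches 0xxxxxxx → 1-byte sequence.
Byte 1: 0x3E = 00111110, payload 0111110 (7 bits).
Concatenate: 0111110 = 0x3E (7 bits → U+003E).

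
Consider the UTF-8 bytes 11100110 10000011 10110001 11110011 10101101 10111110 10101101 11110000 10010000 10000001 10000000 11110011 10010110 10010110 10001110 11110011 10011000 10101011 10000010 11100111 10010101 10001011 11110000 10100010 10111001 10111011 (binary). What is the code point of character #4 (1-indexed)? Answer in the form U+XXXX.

Offset 0: leading byte 0xE6 = 11100110 → 3-byte char #1 = E6 83 B1.
Offset 3: leading byte 0xF3 = 11110011 → 4-byte char #2 = F3 AD BE AD.
Offset 7: leading byte 0xF0 = 11110000 → 4-byte char #3 = F0 90 81 80.
Offset 11: leading byte 0xF3 = 11110011 → 4-byte char #4 = F3 96 96 8E.
Leading byte 0xF3 = 11110011 matches 11110xxx → 4-byte sequence.
Byte 1: 0xF3 = 11110011, payload 011 (3 bits).
Byte 2: 0x96 = 10010110 (10xxxxxx ✓), payload 010110.
Byte 3: 0x96 = 10010110 (10xxxxxx ✓), payload 010110.
Byte 4: 0x8E = 10001110 (10xxxxxx ✓), payload 001110.
Concatenate: 011010110010110001110 = 0xD658E (21 bits → U+D658E).

U+D658E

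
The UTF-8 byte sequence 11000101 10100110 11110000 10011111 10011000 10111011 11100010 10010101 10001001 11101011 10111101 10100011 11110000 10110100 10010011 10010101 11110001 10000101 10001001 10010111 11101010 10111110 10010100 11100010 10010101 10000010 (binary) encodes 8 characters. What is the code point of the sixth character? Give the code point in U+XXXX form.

U+45257

Offset 0: leading byte 0xC5 = 11000101 → 2-byte char #1 = C5 A6.
Offset 2: leading byte 0xF0 = 11110000 → 4-byte char #2 = F0 9F 98 BB.
Offset 6: leading byte 0xE2 = 11100010 → 3-byte char #3 = E2 95 89.
Offset 9: leading byte 0xEB = 11101011 → 3-byte char #4 = EB BD A3.
Offset 12: leading byte 0xF0 = 11110000 → 4-byte char #5 = F0 B4 93 95.
Offset 16: leading byte 0xF1 = 11110001 → 4-byte char #6 = F1 85 89 97.
Leading byte 0xF1 = 11110001 matches 11110xxx → 4-byte sequence.
Byte 1: 0xF1 = 11110001, payload 001 (3 bits).
Byte 2: 0x85 = 10000101 (10xxxxxx ✓), payload 000101.
Byte 3: 0x89 = 10001001 (10xxxxxx ✓), payload 001001.
Byte 4: 0x97 = 10010111 (10xxxxxx ✓), payload 010111.
Concatenate: 001000101001001010111 = 0x45257 (21 bits → U+45257).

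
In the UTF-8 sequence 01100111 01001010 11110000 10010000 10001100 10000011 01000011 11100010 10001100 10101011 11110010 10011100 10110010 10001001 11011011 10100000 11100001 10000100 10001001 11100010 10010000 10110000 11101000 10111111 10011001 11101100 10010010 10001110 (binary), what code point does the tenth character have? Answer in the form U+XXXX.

Offset 0: leading byte 0x67 = 01100111 → 1-byte char #1 = 67.
Offset 1: leading byte 0x4A = 01001010 → 1-byte char #2 = 4A.
Offset 2: leading byte 0xF0 = 11110000 → 4-byte char #3 = F0 90 8C 83.
Offset 6: leading byte 0x43 = 01000011 → 1-byte char #4 = 43.
Offset 7: leading byte 0xE2 = 11100010 → 3-byte char #5 = E2 8C AB.
Offset 10: leading byte 0xF2 = 11110010 → 4-byte char #6 = F2 9C B2 89.
Offset 14: leading byte 0xDB = 11011011 → 2-byte char #7 = DB A0.
Offset 16: leading byte 0xE1 = 11100001 → 3-byte char #8 = E1 84 89.
Offset 19: leading byte 0xE2 = 11100010 → 3-byte char #9 = E2 90 B0.
Offset 22: leading byte 0xE8 = 11101000 → 3-byte char #10 = E8 BF 99.
Leading byte 0xE8 = 11101000 matches 1110xxxx → 3-byte sequence.
Byte 1: 0xE8 = 11101000, payload 1000 (4 bits).
Byte 2: 0xBF = 10111111 (10xxxxxx ✓), payload 111111.
Byte 3: 0x99 = 10011001 (10xxxxxx ✓), payload 011001.
Concatenate: 1000111111011001 = 0x8FD9 (16 bits → U+8FD9).

U+8FD9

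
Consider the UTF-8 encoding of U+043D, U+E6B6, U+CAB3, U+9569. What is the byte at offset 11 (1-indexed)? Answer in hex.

0xA9

1-indexed offset 11 is 0-indexed offset 10.
U+043D → 2-byte form D0 BD at offsets 0–1.
U+E6B6 → 3-byte form EE 9A B6 at offsets 2–4.
U+CAB3 → 3-byte form EC AA B3 at offsets 5–7.
U+9569 → 3-byte form E9 95 A9 at offsets 8–10.
Offset 10 falls in char 4's range; it's byte 3 of E9 95 A9 = 0xA9.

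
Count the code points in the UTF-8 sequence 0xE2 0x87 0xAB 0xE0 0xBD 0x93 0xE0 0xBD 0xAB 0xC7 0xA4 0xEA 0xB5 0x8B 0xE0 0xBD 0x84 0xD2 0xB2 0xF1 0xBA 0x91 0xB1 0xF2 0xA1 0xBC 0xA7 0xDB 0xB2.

Byte at offset 0: 0xE2 = 11100010 → 3-byte char (#1). Advance 3.
Byte at offset 3: 0xE0 = 11100000 → 3-byte char (#2). Advance 3.
Byte at offset 6: 0xE0 = 11100000 → 3-byte char (#3). Advance 3.
Byte at offset 9: 0xC7 = 11000111 → 2-byte char (#4). Advance 2.
Byte at offset 11: 0xEA = 11101010 → 3-byte char (#5). Advance 3.
Byte at offset 14: 0xE0 = 11100000 → 3-byte char (#6). Advance 3.
Byte at offset 17: 0xD2 = 11010010 → 2-byte char (#7). Advance 2.
Byte at offset 19: 0xF1 = 11110001 → 4-byte char (#8). Advance 4.
Byte at offset 23: 0xF2 = 11110010 → 4-byte char (#9). Advance 4.
Byte at offset 27: 0xDB = 11011011 → 2-byte char (#10). Advance 2.
Reached end at offset 29 after 10 code points.

10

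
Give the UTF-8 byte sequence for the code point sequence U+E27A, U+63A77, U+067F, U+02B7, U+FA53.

EE 89 BA F1 A3 A9 B7 D9 BF CA B7 EF A9 93

U+E27A: 3-byte form → EE 89 BA.
U+63A77: 4-byte form → F1 A3 A9 B7.
U+067F: 2-byte form → D9 BF.
U+02B7: 2-byte form → CA B7.
U+FA53: 3-byte form → EF A9 93.
Concatenated (14 bytes): EE 89 BA F1 A3 A9 B7 D9 BF CA B7 EF A9 93.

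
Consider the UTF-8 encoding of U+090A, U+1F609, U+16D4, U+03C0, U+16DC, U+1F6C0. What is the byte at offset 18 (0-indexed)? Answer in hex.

0x80

U+090A → 3-byte form E0 A4 8A at offsets 0–2.
U+1F609 → 4-byte form F0 9F 98 89 at offsets 3–6.
U+16D4 → 3-byte form E1 9B 94 at offsets 7–9.
U+03C0 → 2-byte form CF 80 at offsets 10–11.
U+16DC → 3-byte form E1 9B 9C at offsets 12–14.
U+1F6C0 → 4-byte form F0 9F 9B 80 at offsets 15–18.
Offset 18 falls in char 6's range; it's byte 4 of F0 9F 9B 80 = 0x80.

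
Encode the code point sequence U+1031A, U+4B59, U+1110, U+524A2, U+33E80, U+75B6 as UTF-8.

F0 90 8C 9A E4 AD 99 E1 84 90 F1 92 92 A2 F0 B3 BA 80 E7 96 B6

U+1031A: 4-byte form → F0 90 8C 9A.
U+4B59: 3-byte form → E4 AD 99.
U+1110: 3-byte form → E1 84 90.
U+524A2: 4-byte form → F1 92 92 A2.
U+33E80: 4-byte form → F0 B3 BA 80.
U+75B6: 3-byte form → E7 96 B6.
Concatenated (21 bytes): F0 90 8C 9A E4 AD 99 E1 84 90 F1 92 92 A2 F0 B3 BA 80 E7 96 B6.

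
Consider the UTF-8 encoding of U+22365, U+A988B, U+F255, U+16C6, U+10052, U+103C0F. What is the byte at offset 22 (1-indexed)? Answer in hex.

1-indexed offset 22 is 0-indexed offset 21.
U+22365 → 4-byte form F0 A2 8D A5 at offsets 0–3.
U+A988B → 4-byte form F2 A9 A2 8B at offsets 4–7.
U+F255 → 3-byte form EF 89 95 at offsets 8–10.
U+16C6 → 3-byte form E1 9B 86 at offsets 11–13.
U+10052 → 4-byte form F0 90 81 92 at offsets 14–17.
U+103C0F → 4-byte form F4 83 B0 8F at offsets 18–21.
Offset 21 falls in char 6's range; it's byte 4 of F4 83 B0 8F = 0x8F.

0x8F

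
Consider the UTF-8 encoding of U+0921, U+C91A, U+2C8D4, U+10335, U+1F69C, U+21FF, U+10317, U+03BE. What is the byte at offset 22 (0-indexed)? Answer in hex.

U+0921 → 3-byte form E0 A4 A1 at offsets 0–2.
U+C91A → 3-byte form EC A4 9A at offsets 3–5.
U+2C8D4 → 4-byte form F0 AC A3 94 at offsets 6–9.
U+10335 → 4-byte form F0 90 8C B5 at offsets 10–13.
U+1F69C → 4-byte form F0 9F 9A 9C at offsets 14–17.
U+21FF → 3-byte form E2 87 BF at offsets 18–20.
U+10317 → 4-byte form F0 90 8C 97 at offsets 21–24.
Offset 22 falls in char 7's range; it's byte 2 of F0 90 8C 97 = 0x90.

0x90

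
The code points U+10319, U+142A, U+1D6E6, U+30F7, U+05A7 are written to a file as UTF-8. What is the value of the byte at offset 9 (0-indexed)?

U+10319 → 4-byte form F0 90 8C 99 at offsets 0–3.
U+142A → 3-byte form E1 90 AA at offsets 4–6.
U+1D6E6 → 4-byte form F0 9D 9B A6 at offsets 7–10.
Offset 9 falls in char 3's range; it's byte 3 of F0 9D 9B A6 = 0x9B.

0x9B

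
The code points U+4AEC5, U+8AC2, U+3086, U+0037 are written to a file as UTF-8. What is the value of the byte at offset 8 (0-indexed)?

0x82

U+4AEC5 → 4-byte form F1 8A BB 85 at offsets 0–3.
U+8AC2 → 3-byte form E8 AB 82 at offsets 4–6.
U+3086 → 3-byte form E3 82 86 at offsets 7–9.
Offset 8 falls in char 3's range; it's byte 2 of E3 82 86 = 0x82.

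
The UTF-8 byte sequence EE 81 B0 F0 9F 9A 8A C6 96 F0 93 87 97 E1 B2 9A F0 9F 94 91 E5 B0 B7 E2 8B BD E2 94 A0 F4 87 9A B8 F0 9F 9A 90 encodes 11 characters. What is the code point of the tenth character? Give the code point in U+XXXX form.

U+1076B8

Offset 0: leading byte 0xEE = 11101110 → 3-byte char #1 = EE 81 B0.
Offset 3: leading byte 0xF0 = 11110000 → 4-byte char #2 = F0 9F 9A 8A.
Offset 7: leading byte 0xC6 = 11000110 → 2-byte char #3 = C6 96.
Offset 9: leading byte 0xF0 = 11110000 → 4-byte char #4 = F0 93 87 97.
Offset 13: leading byte 0xE1 = 11100001 → 3-byte char #5 = E1 B2 9A.
Offset 16: leading byte 0xF0 = 11110000 → 4-byte char #6 = F0 9F 94 91.
Offset 20: leading byte 0xE5 = 11100101 → 3-byte char #7 = E5 B0 B7.
Offset 23: leading byte 0xE2 = 11100010 → 3-byte char #8 = E2 8B BD.
Offset 26: leading byte 0xE2 = 11100010 → 3-byte char #9 = E2 94 A0.
Offset 29: leading byte 0xF4 = 11110100 → 4-byte char #10 = F4 87 9A B8.
Leading byte 0xF4 = 11110100 matches 11110xxx → 4-byte sequence.
Byte 1: 0xF4 = 11110100, payload 100 (3 bits).
Byte 2: 0x87 = 10000111 (10xxxxxx ✓), payload 000111.
Byte 3: 0x9A = 10011010 (10xxxxxx ✓), payload 011010.
Byte 4: 0xB8 = 10111000 (10xxxxxx ✓), payload 111000.
Concatenate: 100000111011010111000 = 0x1076B8 (21 bits → U+1076B8).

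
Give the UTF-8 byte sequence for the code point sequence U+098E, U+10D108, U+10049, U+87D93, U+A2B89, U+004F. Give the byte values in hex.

U+098E: 3-byte form → E0 A6 8E.
U+10D108: 4-byte form → F4 8D 84 88.
U+10049: 4-byte form → F0 90 81 89.
U+87D93: 4-byte form → F2 87 B6 93.
U+A2B89: 4-byte form → F2 A2 AE 89.
U+004F: 1-byte form → 4F.
Concatenated (20 bytes): E0 A6 8E F4 8D 84 88 F0 90 81 89 F2 87 B6 93 F2 A2 AE 89 4F.

E0 A6 8E F4 8D 84 88 F0 90 81 89 F2 87 B6 93 F2 A2 AE 89 4F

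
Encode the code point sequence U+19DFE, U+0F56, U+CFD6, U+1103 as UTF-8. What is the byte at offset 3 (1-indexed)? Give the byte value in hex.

1-indexed offset 3 is 0-indexed offset 2.
U+19DFE → 4-byte form F0 99 B7 BE at offsets 0–3.
Offset 2 falls in char 1's range; it's byte 3 of F0 99 B7 BE = 0xB7.

0xB7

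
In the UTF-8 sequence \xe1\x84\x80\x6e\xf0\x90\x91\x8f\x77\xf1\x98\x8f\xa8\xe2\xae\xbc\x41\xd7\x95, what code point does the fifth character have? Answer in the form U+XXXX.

U+583E8

Offset 0: leading byte 0xE1 = 11100001 → 3-byte char #1 = E1 84 80.
Offset 3: leading byte 0x6E = 01101110 → 1-byte char #2 = 6E.
Offset 4: leading byte 0xF0 = 11110000 → 4-byte char #3 = F0 90 91 8F.
Offset 8: leading byte 0x77 = 01110111 → 1-byte char #4 = 77.
Offset 9: leading byte 0xF1 = 11110001 → 4-byte char #5 = F1 98 8F A8.
Leading byte 0xF1 = 11110001 matches 11110xxx → 4-byte sequence.
Byte 1: 0xF1 = 11110001, payload 001 (3 bits).
Byte 2: 0x98 = 10011000 (10xxxxxx ✓), payload 011000.
Byte 3: 0x8F = 10001111 (10xxxxxx ✓), payload 001111.
Byte 4: 0xA8 = 10101000 (10xxxxxx ✓), payload 101000.
Concatenate: 001011000001111101000 = 0x583E8 (21 bits → U+583E8).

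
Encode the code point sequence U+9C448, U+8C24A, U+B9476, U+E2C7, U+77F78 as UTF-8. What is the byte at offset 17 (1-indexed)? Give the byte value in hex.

0xB7

1-indexed offset 17 is 0-indexed offset 16.
U+9C448 → 4-byte form F2 9C 91 88 at offsets 0–3.
U+8C24A → 4-byte form F2 8C 89 8A at offsets 4–7.
U+B9476 → 4-byte form F2 B9 91 B6 at offsets 8–11.
U+E2C7 → 3-byte form EE 8B 87 at offsets 12–14.
U+77F78 → 4-byte form F1 B7 BD B8 at offsets 15–18.
Offset 16 falls in char 5's range; it's byte 2 of F1 B7 BD B8 = 0xB7.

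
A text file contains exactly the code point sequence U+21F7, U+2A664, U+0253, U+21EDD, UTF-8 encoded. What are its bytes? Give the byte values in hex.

E2 87 B7 F0 AA 99 A4 C9 93 F0 A1 BB 9D

U+21F7: 3-byte form → E2 87 B7.
U+2A664: 4-byte form → F0 AA 99 A4.
U+0253: 2-byte form → C9 93.
U+21EDD: 4-byte form → F0 A1 BB 9D.
Concatenated (13 bytes): E2 87 B7 F0 AA 99 A4 C9 93 F0 A1 BB 9D.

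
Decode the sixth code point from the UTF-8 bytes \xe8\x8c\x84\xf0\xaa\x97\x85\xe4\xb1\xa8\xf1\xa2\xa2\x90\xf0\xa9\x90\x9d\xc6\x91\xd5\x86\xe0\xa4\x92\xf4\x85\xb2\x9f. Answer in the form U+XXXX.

U+0191

Offset 0: leading byte 0xE8 = 11101000 → 3-byte char #1 = E8 8C 84.
Offset 3: leading byte 0xF0 = 11110000 → 4-byte char #2 = F0 AA 97 85.
Offset 7: leading byte 0xE4 = 11100100 → 3-byte char #3 = E4 B1 A8.
Offset 10: leading byte 0xF1 = 11110001 → 4-byte char #4 = F1 A2 A2 90.
Offset 14: leading byte 0xF0 = 11110000 → 4-byte char #5 = F0 A9 90 9D.
Offset 18: leading byte 0xC6 = 11000110 → 2-byte char #6 = C6 91.
Leading byte 0xC6 = 11000110 matches 110xxxxx → 2-byte sequence.
Byte 1: 0xC6 = 11000110, payload 00110 (5 bits).
Byte 2: 0x91 = 10010001 (10xxxxxx ✓), payload 010001.
Concatenate: 00110010001 = 0x191 (11 bits → U+0191).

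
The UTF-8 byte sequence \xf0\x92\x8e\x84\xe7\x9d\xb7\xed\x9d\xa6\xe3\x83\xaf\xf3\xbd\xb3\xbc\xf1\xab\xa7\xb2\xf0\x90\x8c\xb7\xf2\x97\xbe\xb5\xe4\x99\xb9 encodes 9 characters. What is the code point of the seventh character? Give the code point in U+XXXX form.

U+10337

Offset 0: leading byte 0xF0 = 11110000 → 4-byte char #1 = F0 92 8E 84.
Offset 4: leading byte 0xE7 = 11100111 → 3-byte char #2 = E7 9D B7.
Offset 7: leading byte 0xED = 11101101 → 3-byte char #3 = ED 9D A6.
Offset 10: leading byte 0xE3 = 11100011 → 3-byte char #4 = E3 83 AF.
Offset 13: leading byte 0xF3 = 11110011 → 4-byte char #5 = F3 BD B3 BC.
Offset 17: leading byte 0xF1 = 11110001 → 4-byte char #6 = F1 AB A7 B2.
Offset 21: leading byte 0xF0 = 11110000 → 4-byte char #7 = F0 90 8C B7.
Leading byte 0xF0 = 11110000 matches 11110xxx → 4-byte sequence.
Byte 1: 0xF0 = 11110000, payload 000 (3 bits).
Byte 2: 0x90 = 10010000 (10xxxxxx ✓), payload 010000.
Byte 3: 0x8C = 10001100 (10xxxxxx ✓), payload 001100.
Byte 4: 0xB7 = 10110111 (10xxxxxx ✓), payload 110111.
Concatenate: 000010000001100110111 = 0x10337 (21 bits → U+10337).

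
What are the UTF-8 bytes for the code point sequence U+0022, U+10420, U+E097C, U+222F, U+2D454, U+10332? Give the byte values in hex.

U+0022: 1-byte form → 22.
U+10420: 4-byte form → F0 90 90 A0.
U+E097C: 4-byte form → F3 A0 A5 BC.
U+222F: 3-byte form → E2 88 AF.
U+2D454: 4-byte form → F0 AD 91 94.
U+10332: 4-byte form → F0 90 8C B2.
Concatenated (20 bytes): 22 F0 90 90 A0 F3 A0 A5 BC E2 88 AF F0 AD 91 94 F0 90 8C B2.

22 F0 90 90 A0 F3 A0 A5 BC E2 88 AF F0 AD 91 94 F0 90 8C B2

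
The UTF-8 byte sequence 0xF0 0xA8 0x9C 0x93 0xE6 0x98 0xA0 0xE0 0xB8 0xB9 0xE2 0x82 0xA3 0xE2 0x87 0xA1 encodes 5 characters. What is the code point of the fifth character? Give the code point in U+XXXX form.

Offset 0: leading byte 0xF0 = 11110000 → 4-byte char #1 = F0 A8 9C 93.
Offset 4: leading byte 0xE6 = 11100110 → 3-byte char #2 = E6 98 A0.
Offset 7: leading byte 0xE0 = 11100000 → 3-byte char #3 = E0 B8 B9.
Offset 10: leading byte 0xE2 = 11100010 → 3-byte char #4 = E2 82 A3.
Offset 13: leading byte 0xE2 = 11100010 → 3-byte char #5 = E2 87 A1.
Leading byte 0xE2 = 11100010 matches 1110xxxx → 3-byte sequence.
Byte 1: 0xE2 = 11100010, payload 0010 (4 bits).
Byte 2: 0x87 = 10000111 (10xxxxxx ✓), payload 000111.
Byte 3: 0xA1 = 10100001 (10xxxxxx ✓), payload 100001.
Concatenate: 0010000111100001 = 0x21E1 (16 bits → U+21E1).

U+21E1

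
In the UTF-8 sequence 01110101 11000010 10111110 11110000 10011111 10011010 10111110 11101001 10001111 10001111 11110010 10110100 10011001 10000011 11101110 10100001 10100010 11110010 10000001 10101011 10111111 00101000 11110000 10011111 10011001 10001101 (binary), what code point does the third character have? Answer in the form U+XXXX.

U+1F6BE

Offset 0: leading byte 0x75 = 01110101 → 1-byte char #1 = 75.
Offset 1: leading byte 0xC2 = 11000010 → 2-byte char #2 = C2 BE.
Offset 3: leading byte 0xF0 = 11110000 → 4-byte char #3 = F0 9F 9A BE.
Leading byte 0xF0 = 11110000 matches 11110xxx → 4-byte sequence.
Byte 1: 0xF0 = 11110000, payload 000 (3 bits).
Byte 2: 0x9F = 10011111 (10xxxxxx ✓), payload 011111.
Byte 3: 0x9A = 10011010 (10xxxxxx ✓), payload 011010.
Byte 4: 0xBE = 10111110 (10xxxxxx ✓), payload 111110.
Concatenate: 000011111011010111110 = 0x1F6BE (21 bits → U+1F6BE).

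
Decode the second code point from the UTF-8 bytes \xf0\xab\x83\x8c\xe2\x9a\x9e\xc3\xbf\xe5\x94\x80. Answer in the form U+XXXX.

U+269E

Offset 0: leading byte 0xF0 = 11110000 → 4-byte char #1 = F0 AB 83 8C.
Offset 4: leading byte 0xE2 = 11100010 → 3-byte char #2 = E2 9A 9E.
Leading byte 0xE2 = 11100010 matches 1110xxxx → 3-byte sequence.
Byte 1: 0xE2 = 11100010, payload 0010 (4 bits).
Byte 2: 0x9A = 10011010 (10xxxxxx ✓), payload 011010.
Byte 3: 0x9E = 10011110 (10xxxxxx ✓), payload 011110.
Concatenate: 0010011010011110 = 0x269E (16 bits → U+269E).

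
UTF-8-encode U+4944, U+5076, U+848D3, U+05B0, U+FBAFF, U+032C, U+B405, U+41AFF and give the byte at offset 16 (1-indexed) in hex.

1-indexed offset 16 is 0-indexed offset 15.
U+4944 → 3-byte form E4 A5 84 at offsets 0–2.
U+5076 → 3-byte form E5 81 B6 at offsets 3–5.
U+848D3 → 4-byte form F2 84 A3 93 at offsets 6–9.
U+05B0 → 2-byte form D6 B0 at offsets 10–11.
U+FBAFF → 4-byte form F3 BB AB BF at offsets 12–15.
Offset 15 falls in char 5's range; it's byte 4 of F3 BB AB BF = 0xBF.

0xBF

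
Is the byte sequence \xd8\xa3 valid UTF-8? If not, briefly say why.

valid

Leading byte 0xD8 = 11011000 → 2-byte form.
Continuation bytes 0xA3=10100011 all match 10xxxxxx.
Decoded value 0x623 is ≥ 0x80 (shortest form) and not a surrogate.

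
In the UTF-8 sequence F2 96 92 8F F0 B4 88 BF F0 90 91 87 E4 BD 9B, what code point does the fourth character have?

Offset 0: leading byte 0xF2 = 11110010 → 4-byte char #1 = F2 96 92 8F.
Offset 4: leading byte 0xF0 = 11110000 → 4-byte char #2 = F0 B4 88 BF.
Offset 8: leading byte 0xF0 = 11110000 → 4-byte char #3 = F0 90 91 87.
Offset 12: leading byte 0xE4 = 11100100 → 3-byte char #4 = E4 BD 9B.
Leading byte 0xE4 = 11100100 matches 1110xxxx → 3-byte sequence.
Byte 1: 0xE4 = 11100100, payload 0100 (4 bits).
Byte 2: 0xBD = 10111101 (10xxxxxx ✓), payload 111101.
Byte 3: 0x9B = 10011011 (10xxxxxx ✓), payload 011011.
Concatenate: 0100111101011011 = 0x4F5B (16 bits → U+4F5B).

U+4F5B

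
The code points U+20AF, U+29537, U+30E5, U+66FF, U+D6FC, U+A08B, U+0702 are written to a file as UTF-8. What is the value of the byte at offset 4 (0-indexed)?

0xA9

U+20AF → 3-byte form E2 82 AF at offsets 0–2.
U+29537 → 4-byte form F0 A9 94 B7 at offsets 3–6.
Offset 4 falls in char 2's range; it's byte 2 of F0 A9 94 B7 = 0xA9.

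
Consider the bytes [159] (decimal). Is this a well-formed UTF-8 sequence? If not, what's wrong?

invalid (continuation byte with no leading byte)

Byte 0x9F = 10011111 has the form 10xxxxxx — a continuation byte — but there is no preceding leading byte.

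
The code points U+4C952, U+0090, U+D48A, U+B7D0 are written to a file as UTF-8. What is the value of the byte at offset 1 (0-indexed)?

U+4C952 → 4-byte form F1 8C A5 92 at offsets 0–3.
Offset 1 falls in char 1's range; it's byte 2 of F1 8C A5 92 = 0x8C.

0x8C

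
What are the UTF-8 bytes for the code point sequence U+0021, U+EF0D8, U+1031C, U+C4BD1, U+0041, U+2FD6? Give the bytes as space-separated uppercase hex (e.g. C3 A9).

21 F3 AF 83 98 F0 90 8C 9C F3 84 AF 91 41 E2 BF 96

U+0021: 1-byte form → 21.
U+EF0D8: 4-byte form → F3 AF 83 98.
U+1031C: 4-byte form → F0 90 8C 9C.
U+C4BD1: 4-byte form → F3 84 AF 91.
U+0041: 1-byte form → 41.
U+2FD6: 3-byte form → E2 BF 96.
Concatenated (17 bytes): 21 F3 AF 83 98 F0 90 8C 9C F3 84 AF 91 41 E2 BF 96.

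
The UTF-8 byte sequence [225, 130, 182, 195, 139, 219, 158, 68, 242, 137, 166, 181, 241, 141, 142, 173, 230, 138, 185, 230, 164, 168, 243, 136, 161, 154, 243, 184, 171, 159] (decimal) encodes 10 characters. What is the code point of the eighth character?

U+6928

Offset 0: leading byte 0xE1 = 11100001 → 3-byte char #1 = E1 82 B6.
Offset 3: leading byte 0xC3 = 11000011 → 2-byte char #2 = C3 8B.
Offset 5: leading byte 0xDB = 11011011 → 2-byte char #3 = DB 9E.
Offset 7: leading byte 0x44 = 01000100 → 1-byte char #4 = 44.
Offset 8: leading byte 0xF2 = 11110010 → 4-byte char #5 = F2 89 A6 B5.
Offset 12: leading byte 0xF1 = 11110001 → 4-byte char #6 = F1 8D 8E AD.
Offset 16: leading byte 0xE6 = 11100110 → 3-byte char #7 = E6 8A B9.
Offset 19: leading byte 0xE6 = 11100110 → 3-byte char #8 = E6 A4 A8.
Leading byte 0xE6 = 11100110 matches 1110xxxx → 3-byte sequence.
Byte 1: 0xE6 = 11100110, payload 0110 (4 bits).
Byte 2: 0xA4 = 10100100 (10xxxxxx ✓), payload 100100.
Byte 3: 0xA8 = 10101000 (10xxxxxx ✓), payload 101000.
Concatenate: 0110100100101000 = 0x6928 (16 bits → U+6928).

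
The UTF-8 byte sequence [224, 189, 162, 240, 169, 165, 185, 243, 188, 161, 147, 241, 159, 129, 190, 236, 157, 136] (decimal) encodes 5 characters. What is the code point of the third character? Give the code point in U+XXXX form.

Offset 0: leading byte 0xE0 = 11100000 → 3-byte char #1 = E0 BD A2.
Offset 3: leading byte 0xF0 = 11110000 → 4-byte char #2 = F0 A9 A5 B9.
Offset 7: leading byte 0xF3 = 11110011 → 4-byte char #3 = F3 BC A1 93.
Leading byte 0xF3 = 11110011 matches 11110xxx → 4-byte sequence.
Byte 1: 0xF3 = 11110011, payload 011 (3 bits).
Byte 2: 0xBC = 10111100 (10xxxxxx ✓), payload 111100.
Byte 3: 0xA1 = 10100001 (10xxxxxx ✓), payload 100001.
Byte 4: 0x93 = 10010011 (10xxxxxx ✓), payload 010011.
Concatenate: 011111100100001010011 = 0xFC853 (21 bits → U+FC853).

U+FC853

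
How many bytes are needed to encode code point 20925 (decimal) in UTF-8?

3

U+51BD = 0x51BD. UTF-8 uses 1 byte below 0x80, 2 below 0x800, 3 below 0x10000, 4 up to 0x10FFFF. 0x51BD is in U+0800–U+FFFF → 3 bytes.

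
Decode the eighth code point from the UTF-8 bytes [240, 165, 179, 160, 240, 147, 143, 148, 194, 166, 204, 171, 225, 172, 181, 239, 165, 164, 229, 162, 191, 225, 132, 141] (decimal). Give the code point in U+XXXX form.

U+110D

Offset 0: leading byte 0xF0 = 11110000 → 4-byte char #1 = F0 A5 B3 A0.
Offset 4: leading byte 0xF0 = 11110000 → 4-byte char #2 = F0 93 8F 94.
Offset 8: leading byte 0xC2 = 11000010 → 2-byte char #3 = C2 A6.
Offset 10: leading byte 0xCC = 11001100 → 2-byte char #4 = CC AB.
Offset 12: leading byte 0xE1 = 11100001 → 3-byte char #5 = E1 AC B5.
Offset 15: leading byte 0xEF = 11101111 → 3-byte char #6 = EF A5 A4.
Offset 18: leading byte 0xE5 = 11100101 → 3-byte char #7 = E5 A2 BF.
Offset 21: leading byte 0xE1 = 11100001 → 3-byte char #8 = E1 84 8D.
Leading byte 0xE1 = 11100001 matches 1110xxxx → 3-byte sequence.
Byte 1: 0xE1 = 11100001, payload 0001 (4 bits).
Byte 2: 0x84 = 10000100 (10xxxxxx ✓), payload 000100.
Byte 3: 0x8D = 10001101 (10xxxxxx ✓), payload 001101.
Concatenate: 0001000100001101 = 0x110D (16 bits → U+110D).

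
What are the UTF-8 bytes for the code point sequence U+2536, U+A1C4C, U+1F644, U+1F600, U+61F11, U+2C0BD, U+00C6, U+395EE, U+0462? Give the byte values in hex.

E2 94 B6 F2 A1 B1 8C F0 9F 99 84 F0 9F 98 80 F1 A1 BC 91 F0 AC 82 BD C3 86 F0 B9 97 AE D1 A2

U+2536: 3-byte form → E2 94 B6.
U+A1C4C: 4-byte form → F2 A1 B1 8C.
U+1F644: 4-byte form → F0 9F 99 84.
U+1F600: 4-byte form → F0 9F 98 80.
U+61F11: 4-byte form → F1 A1 BC 91.
U+2C0BD: 4-byte form → F0 AC 82 BD.
U+00C6: 2-byte form → C3 86.
U+395EE: 4-byte form → F0 B9 97 AE.
U+0462: 2-byte form → D1 A2.
Concatenated (31 bytes): E2 94 B6 F2 A1 B1 8C F0 9F 99 84 F0 9F 98 80 F1 A1 BC 91 F0 AC 82 BD C3 86 F0 B9 97 AE D1 A2.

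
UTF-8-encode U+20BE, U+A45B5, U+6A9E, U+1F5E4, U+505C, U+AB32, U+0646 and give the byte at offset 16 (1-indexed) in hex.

1-indexed offset 16 is 0-indexed offset 15.
U+20BE → 3-byte form E2 82 BE at offsets 0–2.
U+A45B5 → 4-byte form F2 A4 96 B5 at offsets 3–6.
U+6A9E → 3-byte form E6 AA 9E at offsets 7–9.
U+1F5E4 → 4-byte form F0 9F 97 A4 at offsets 10–13.
U+505C → 3-byte form E5 81 9C at offsets 14–16.
Offset 15 falls in char 5's range; it's byte 2 of E5 81 9C = 0x81.

0x81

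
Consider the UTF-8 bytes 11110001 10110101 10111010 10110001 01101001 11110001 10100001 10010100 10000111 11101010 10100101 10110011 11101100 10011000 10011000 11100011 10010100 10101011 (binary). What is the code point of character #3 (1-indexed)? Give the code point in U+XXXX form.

U+61507

Offset 0: leading byte 0xF1 = 11110001 → 4-byte char #1 = F1 B5 BA B1.
Offset 4: leading byte 0x69 = 01101001 → 1-byte char #2 = 69.
Offset 5: leading byte 0xF1 = 11110001 → 4-byte char #3 = F1 A1 94 87.
Leading byte 0xF1 = 11110001 matches 11110xxx → 4-byte sequence.
Byte 1: 0xF1 = 11110001, payload 001 (3 bits).
Byte 2: 0xA1 = 10100001 (10xxxxxx ✓), payload 100001.
Byte 3: 0x94 = 10010100 (10xxxxxx ✓), payload 010100.
Byte 4: 0x87 = 10000111 (10xxxxxx ✓), payload 000111.
Concatenate: 001100001010100000111 = 0x61507 (21 bits → U+61507).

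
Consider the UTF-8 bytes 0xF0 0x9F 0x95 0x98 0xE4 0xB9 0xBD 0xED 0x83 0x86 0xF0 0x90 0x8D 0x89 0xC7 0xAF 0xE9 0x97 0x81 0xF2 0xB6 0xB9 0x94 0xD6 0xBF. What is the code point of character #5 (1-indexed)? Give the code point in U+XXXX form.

Offset 0: leading byte 0xF0 = 11110000 → 4-byte char #1 = F0 9F 95 98.
Offset 4: leading byte 0xE4 = 11100100 → 3-byte char #2 = E4 B9 BD.
Offset 7: leading byte 0xED = 11101101 → 3-byte char #3 = ED 83 86.
Offset 10: leading byte 0xF0 = 11110000 → 4-byte char #4 = F0 90 8D 89.
Offset 14: leading byte 0xC7 = 11000111 → 2-byte char #5 = C7 AF.
Leading byte 0xC7 = 11000111 matches 110xxxxx → 2-byte sequence.
Byte 1: 0xC7 = 11000111, payload 00111 (5 bits).
Byte 2: 0xAF = 10101111 (10xxxxxx ✓), payload 101111.
Concatenate: 00111101111 = 0x1EF (11 bits → U+01EF).

U+01EF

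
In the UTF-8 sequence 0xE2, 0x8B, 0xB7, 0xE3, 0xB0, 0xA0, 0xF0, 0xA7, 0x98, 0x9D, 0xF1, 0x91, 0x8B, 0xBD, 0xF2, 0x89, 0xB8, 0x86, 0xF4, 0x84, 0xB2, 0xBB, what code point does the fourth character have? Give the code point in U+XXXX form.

Offset 0: leading byte 0xE2 = 11100010 → 3-byte char #1 = E2 8B B7.
Offset 3: leading byte 0xE3 = 11100011 → 3-byte char #2 = E3 B0 A0.
Offset 6: leading byte 0xF0 = 11110000 → 4-byte char #3 = F0 A7 98 9D.
Offset 10: leading byte 0xF1 = 11110001 → 4-byte char #4 = F1 91 8B BD.
Leading byte 0xF1 = 11110001 matches 11110xxx → 4-byte sequence.
Byte 1: 0xF1 = 11110001, payload 001 (3 bits).
Byte 2: 0x91 = 10010001 (10xxxxxx ✓), payload 010001.
Byte 3: 0x8B = 10001011 (10xxxxxx ✓), payload 001011.
Byte 4: 0xBD = 10111101 (10xxxxxx ✓), payload 111101.
Concatenate: 001010001001011111101 = 0x512FD (21 bits → U+512FD).

U+512FD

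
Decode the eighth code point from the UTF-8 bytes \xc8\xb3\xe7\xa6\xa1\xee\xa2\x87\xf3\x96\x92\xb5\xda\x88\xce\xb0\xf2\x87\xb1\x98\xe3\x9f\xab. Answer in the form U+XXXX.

Offset 0: leading byte 0xC8 = 11001000 → 2-byte char #1 = C8 B3.
Offset 2: leading byte 0xE7 = 11100111 → 3-byte char #2 = E7 A6 A1.
Offset 5: leading byte 0xEE = 11101110 → 3-byte char #3 = EE A2 87.
Offset 8: leading byte 0xF3 = 11110011 → 4-byte char #4 = F3 96 92 B5.
Offset 12: leading byte 0xDA = 11011010 → 2-byte char #5 = DA 88.
Offset 14: leading byte 0xCE = 11001110 → 2-byte char #6 = CE B0.
Offset 16: leading byte 0xF2 = 11110010 → 4-byte char #7 = F2 87 B1 98.
Offset 20: leading byte 0xE3 = 11100011 → 3-byte char #8 = E3 9F AB.
Leading byte 0xE3 = 11100011 matches 1110xxxx → 3-byte sequence.
Byte 1: 0xE3 = 11100011, payload 0011 (4 bits).
Byte 2: 0x9F = 10011111 (10xxxxxx ✓), payload 011111.
Byte 3: 0xAB = 10101011 (10xxxxxx ✓), payload 101011.
Concatenate: 0011011111101011 = 0x37EB (16 bits → U+37EB).

U+37EB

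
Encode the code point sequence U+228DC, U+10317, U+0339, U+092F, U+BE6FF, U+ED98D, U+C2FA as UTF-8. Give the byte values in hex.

U+228DC: 4-byte form → F0 A2 A3 9C.
U+10317: 4-byte form → F0 90 8C 97.
U+0339: 2-byte form → CC B9.
U+092F: 3-byte form → E0 A4 AF.
U+BE6FF: 4-byte form → F2 BE 9B BF.
U+ED98D: 4-byte form → F3 AD A6 8D.
U+C2FA: 3-byte form → EC 8B BA.
Concatenated (24 bytes): F0 A2 A3 9C F0 90 8C 97 CC B9 E0 A4 AF F2 BE 9B BF F3 AD A6 8D EC 8B BA.

F0 A2 A3 9C F0 90 8C 97 CC B9 E0 A4 AF F2 BE 9B BF F3 AD A6 8D EC 8B BA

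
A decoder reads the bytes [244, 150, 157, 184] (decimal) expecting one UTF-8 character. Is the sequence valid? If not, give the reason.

Leading byte 0xF4 = 11110100 → 4-byte form.
Payload = 0x116778, which exceeds U+10FFFF, the maximum Unicode code point. (Leading bytes F5–FF, or F4 followed by ≥ 0x90, are invalid.)

invalid (encodes a value above U+10FFFF)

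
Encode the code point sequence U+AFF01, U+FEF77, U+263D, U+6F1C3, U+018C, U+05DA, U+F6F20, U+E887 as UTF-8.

U+AFF01: 4-byte form → F2 AF BC 81.
U+FEF77: 4-byte form → F3 BE BD B7.
U+263D: 3-byte form → E2 98 BD.
U+6F1C3: 4-byte form → F1 AF 87 83.
U+018C: 2-byte form → C6 8C.
U+05DA: 2-byte form → D7 9A.
U+F6F20: 4-byte form → F3 B6 BC A0.
U+E887: 3-byte form → EE A2 87.
Concatenated (26 bytes): F2 AF BC 81 F3 BE BD B7 E2 98 BD F1 AF 87 83 C6 8C D7 9A F3 B6 BC A0 EE A2 87.

F2 AF BC 81 F3 BE BD B7 E2 98 BD F1 AF 87 83 C6 8C D7 9A F3 B6 BC A0 EE A2 87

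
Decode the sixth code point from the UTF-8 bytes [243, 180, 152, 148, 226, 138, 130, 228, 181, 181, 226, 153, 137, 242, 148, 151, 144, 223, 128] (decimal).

U+07C0

Offset 0: leading byte 0xF3 = 11110011 → 4-byte char #1 = F3 B4 98 94.
Offset 4: leading byte 0xE2 = 11100010 → 3-byte char #2 = E2 8A 82.
Offset 7: leading byte 0xE4 = 11100100 → 3-byte char #3 = E4 B5 B5.
Offset 10: leading byte 0xE2 = 11100010 → 3-byte char #4 = E2 99 89.
Offset 13: leading byte 0xF2 = 11110010 → 4-byte char #5 = F2 94 97 90.
Offset 17: leading byte 0xDF = 11011111 → 2-byte char #6 = DF 80.
Leading byte 0xDF = 11011111 matches 110xxxxx → 2-byte sequence.
Byte 1: 0xDF = 11011111, payload 11111 (5 bits).
Byte 2: 0x80 = 10000000 (10xxxxxx ✓), payload 000000.
Concatenate: 11111000000 = 0x7C0 (11 bits → U+07C0).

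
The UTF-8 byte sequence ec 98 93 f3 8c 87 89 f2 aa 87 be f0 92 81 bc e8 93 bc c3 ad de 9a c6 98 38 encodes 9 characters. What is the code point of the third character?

U+AA1FE

Offset 0: leading byte 0xEC = 11101100 → 3-byte char #1 = EC 98 93.
Offset 3: leading byte 0xF3 = 11110011 → 4-byte char #2 = F3 8C 87 89.
Offset 7: leading byte 0xF2 = 11110010 → 4-byte char #3 = F2 AA 87 BE.
Leading byte 0xF2 = 11110010 matches 11110xxx → 4-byte sequence.
Byte 1: 0xF2 = 11110010, payload 010 (3 bits).
Byte 2: 0xAA = 10101010 (10xxxxxx ✓), payload 101010.
Byte 3: 0x87 = 10000111 (10xxxxxx ✓), payload 000111.
Byte 4: 0xBE = 10111110 (10xxxxxx ✓), payload 111110.
Concatenate: 010101010000111111110 = 0xAA1FE (21 bits → U+AA1FE).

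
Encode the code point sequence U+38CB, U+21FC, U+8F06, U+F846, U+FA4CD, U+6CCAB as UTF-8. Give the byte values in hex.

E3 A3 8B E2 87 BC E8 BC 86 EF A1 86 F3 BA 93 8D F1 AC B2 AB

U+38CB: 3-byte form → E3 A3 8B.
U+21FC: 3-byte form → E2 87 BC.
U+8F06: 3-byte form → E8 BC 86.
U+F846: 3-byte form → EF A1 86.
U+FA4CD: 4-byte form → F3 BA 93 8D.
U+6CCAB: 4-byte form → F1 AC B2 AB.
Concatenated (20 bytes): E3 A3 8B E2 87 BC E8 BC 86 EF A1 86 F3 BA 93 8D F1 AC B2 AB.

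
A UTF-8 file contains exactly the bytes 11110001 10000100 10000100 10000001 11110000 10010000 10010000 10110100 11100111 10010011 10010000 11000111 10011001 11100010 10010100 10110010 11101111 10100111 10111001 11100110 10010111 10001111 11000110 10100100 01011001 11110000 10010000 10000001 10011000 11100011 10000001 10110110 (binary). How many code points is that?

11

Byte at offset 0: 0xF1 = 11110001 → 4-byte char (#1). Advance 4.
Byte at offset 4: 0xF0 = 11110000 → 4-byte char (#2). Advance 4.
Byte at offset 8: 0xE7 = 11100111 → 3-byte char (#3). Advance 3.
Byte at offset 11: 0xC7 = 11000111 → 2-byte char (#4). Advance 2.
Byte at offset 13: 0xE2 = 11100010 → 3-byte char (#5). Advance 3.
Byte at offset 16: 0xEF = 11101111 → 3-byte char (#6). Advance 3.
Byte at offset 19: 0xE6 = 11100110 → 3-byte char (#7). Advance 3.
Byte at offset 22: 0xC6 = 11000110 → 2-byte char (#8). Advance 2.
Byte at offset 24: 0x59 = 01011001 → 1-byte char (#9). Advance 1.
Byte at offset 25: 0xF0 = 11110000 → 4-byte char (#10). Advance 4.
Byte at offset 29: 0xE3 = 11100011 → 3-byte char (#11). Advance 3.
Reached end at offset 32 after 11 code points.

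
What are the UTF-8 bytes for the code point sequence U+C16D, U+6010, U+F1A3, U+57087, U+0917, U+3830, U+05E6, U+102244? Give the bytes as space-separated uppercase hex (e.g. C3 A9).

U+C16D: 3-byte form → EC 85 AD.
U+6010: 3-byte form → E6 80 90.
U+F1A3: 3-byte form → EF 86 A3.
U+57087: 4-byte form → F1 97 82 87.
U+0917: 3-byte form → E0 A4 97.
U+3830: 3-byte form → E3 A0 B0.
U+05E6: 2-byte form → D7 A6.
U+102244: 4-byte form → F4 82 89 84.
Concatenated (25 bytes): EC 85 AD E6 80 90 EF 86 A3 F1 97 82 87 E0 A4 97 E3 A0 B0 D7 A6 F4 82 89 84.

EC 85 AD E6 80 90 EF 86 A3 F1 97 82 87 E0 A4 97 E3 A0 B0 D7 A6 F4 82 89 84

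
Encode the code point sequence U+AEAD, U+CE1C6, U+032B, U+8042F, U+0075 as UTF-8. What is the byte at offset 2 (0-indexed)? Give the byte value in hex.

U+AEAD → 3-byte form EA BA AD at offsets 0–2.
Offset 2 falls in char 1's range; it's byte 3 of EA BA AD = 0xAD.

0xAD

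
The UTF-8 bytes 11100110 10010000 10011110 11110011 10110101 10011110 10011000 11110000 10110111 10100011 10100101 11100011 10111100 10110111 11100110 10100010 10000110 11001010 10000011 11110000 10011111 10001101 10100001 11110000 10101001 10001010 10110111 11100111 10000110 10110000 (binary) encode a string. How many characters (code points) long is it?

Byte at offset 0: 0xE6 = 11100110 → 3-byte char (#1). Advance 3.
Byte at offset 3: 0xF3 = 11110011 → 4-byte char (#2). Advance 4.
Byte at offset 7: 0xF0 = 11110000 → 4-byte char (#3). Advance 4.
Byte at offset 11: 0xE3 = 11100011 → 3-byte char (#4). Advance 3.
Byte at offset 14: 0xE6 = 11100110 → 3-byte char (#5). Advance 3.
Byte at offset 17: 0xCA = 11001010 → 2-byte char (#6). Advance 2.
Byte at offset 19: 0xF0 = 11110000 → 4-byte char (#7). Advance 4.
Byte at offset 23: 0xF0 = 11110000 → 4-byte char (#8). Advance 4.
Byte at offset 27: 0xE7 = 11100111 → 3-byte char (#9). Advance 3.
Reached end at offset 30 after 9 code points.

9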